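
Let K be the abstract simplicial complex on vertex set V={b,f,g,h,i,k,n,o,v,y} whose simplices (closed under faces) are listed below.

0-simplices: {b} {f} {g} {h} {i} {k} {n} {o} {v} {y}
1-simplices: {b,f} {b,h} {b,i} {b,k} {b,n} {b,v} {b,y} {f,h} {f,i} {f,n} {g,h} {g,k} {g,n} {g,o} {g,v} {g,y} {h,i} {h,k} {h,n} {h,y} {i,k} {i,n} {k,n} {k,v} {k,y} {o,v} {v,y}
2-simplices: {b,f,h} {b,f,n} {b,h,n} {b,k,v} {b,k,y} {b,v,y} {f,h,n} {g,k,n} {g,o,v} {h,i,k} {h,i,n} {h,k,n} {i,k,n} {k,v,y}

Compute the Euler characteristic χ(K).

n_0=10 n_1=27 n_2=14
χ=+10−27+14=-3

χ(K)=-3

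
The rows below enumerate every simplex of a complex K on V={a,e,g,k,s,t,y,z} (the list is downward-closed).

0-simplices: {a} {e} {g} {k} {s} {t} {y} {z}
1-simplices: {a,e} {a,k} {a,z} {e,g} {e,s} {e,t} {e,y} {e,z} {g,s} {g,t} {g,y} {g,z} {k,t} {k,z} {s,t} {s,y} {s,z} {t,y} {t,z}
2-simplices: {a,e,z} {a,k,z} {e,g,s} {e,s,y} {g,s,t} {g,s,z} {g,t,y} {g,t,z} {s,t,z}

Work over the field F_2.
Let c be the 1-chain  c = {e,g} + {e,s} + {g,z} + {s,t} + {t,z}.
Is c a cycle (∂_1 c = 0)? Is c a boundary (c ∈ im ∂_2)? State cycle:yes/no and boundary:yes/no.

n_0=8 n_1=19 n_2=9  [Z2]
∂1: piv[ae,ak,az,eg,es,et,ey] rk=7  ker:ez,gs,gt,gy,gz,kt,kz,st,sy,sz,ty,tz
∂2: piv[aez,akz,egs,esy,gst,gsz,gty,gtz] rk=8  ker:stz
∂1c = 0
c vs im∂2: reduces to 0 ⇒ boundary

cycle:yes boundary:yes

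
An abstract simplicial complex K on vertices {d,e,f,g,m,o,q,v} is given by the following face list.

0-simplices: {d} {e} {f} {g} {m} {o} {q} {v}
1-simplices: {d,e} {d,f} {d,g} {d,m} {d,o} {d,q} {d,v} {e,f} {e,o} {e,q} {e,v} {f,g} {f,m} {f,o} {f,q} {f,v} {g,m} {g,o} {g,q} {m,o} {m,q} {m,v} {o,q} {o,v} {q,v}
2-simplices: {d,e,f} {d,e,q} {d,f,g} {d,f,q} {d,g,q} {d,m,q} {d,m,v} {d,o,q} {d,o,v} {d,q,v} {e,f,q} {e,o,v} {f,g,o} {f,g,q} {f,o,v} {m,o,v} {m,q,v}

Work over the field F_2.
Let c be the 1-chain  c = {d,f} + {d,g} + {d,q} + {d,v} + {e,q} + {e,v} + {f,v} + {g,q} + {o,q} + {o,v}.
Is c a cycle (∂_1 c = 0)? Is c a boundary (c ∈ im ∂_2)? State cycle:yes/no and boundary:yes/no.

n_0=8 n_1=25 n_2=17  [Z2]
∂1: piv[de,df,dg,dm,do,dq,dv] rk=7  ker:ef,eo,eq,ev,fg,fm,fo,fq,fv,gm,go,gq,mo,mq,mv,oq,ov,qv
∂2: piv[def,deq,dfg,dfq,dgq,dmq,dmv,doq,dov,dqv,eov,fgo,fov,mov] rk=14  ker:efq,fgq,mqv
∂1c = 0
c vs im∂2: residual ≠ 0 ⇒ not boundary

cycle:yes boundary:no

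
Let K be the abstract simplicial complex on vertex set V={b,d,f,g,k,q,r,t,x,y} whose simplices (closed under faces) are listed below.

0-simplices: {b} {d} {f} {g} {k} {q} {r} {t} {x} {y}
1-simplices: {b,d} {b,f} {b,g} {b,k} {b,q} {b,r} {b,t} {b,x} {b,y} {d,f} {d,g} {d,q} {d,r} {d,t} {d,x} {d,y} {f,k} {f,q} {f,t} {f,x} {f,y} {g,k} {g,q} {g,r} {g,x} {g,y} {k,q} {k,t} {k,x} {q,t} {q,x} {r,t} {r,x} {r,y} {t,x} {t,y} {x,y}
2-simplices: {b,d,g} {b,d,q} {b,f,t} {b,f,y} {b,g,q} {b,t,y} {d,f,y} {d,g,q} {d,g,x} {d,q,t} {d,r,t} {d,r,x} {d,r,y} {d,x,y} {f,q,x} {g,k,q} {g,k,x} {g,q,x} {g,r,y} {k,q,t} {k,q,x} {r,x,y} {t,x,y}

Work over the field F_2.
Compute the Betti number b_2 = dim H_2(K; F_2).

b_2=3

n_0=10 n_1=37 n_2=23  [Z2]
∂1: piv[bd,bf,bg,bk,bq,br,bt,bx,by] rk=9  ker:df,dg,dq,dr,dt,dx,dy,fk,fq,ft,fx,fy,gk,gq,gr,gx,gy,kq,kt,kx,qt,qx,rt,rx,ry,tx,ty,xy
∂2: piv[bdg,bdq,bft,bfy,bgq,bty,dfy,dgx,dqt,drt,drx,dry,dxy,fqx,gkq,gkx,gqx,gry,kqt,txy] rk=20  ker:dgq,kqx,rxy
b_2=(23−20)−0=3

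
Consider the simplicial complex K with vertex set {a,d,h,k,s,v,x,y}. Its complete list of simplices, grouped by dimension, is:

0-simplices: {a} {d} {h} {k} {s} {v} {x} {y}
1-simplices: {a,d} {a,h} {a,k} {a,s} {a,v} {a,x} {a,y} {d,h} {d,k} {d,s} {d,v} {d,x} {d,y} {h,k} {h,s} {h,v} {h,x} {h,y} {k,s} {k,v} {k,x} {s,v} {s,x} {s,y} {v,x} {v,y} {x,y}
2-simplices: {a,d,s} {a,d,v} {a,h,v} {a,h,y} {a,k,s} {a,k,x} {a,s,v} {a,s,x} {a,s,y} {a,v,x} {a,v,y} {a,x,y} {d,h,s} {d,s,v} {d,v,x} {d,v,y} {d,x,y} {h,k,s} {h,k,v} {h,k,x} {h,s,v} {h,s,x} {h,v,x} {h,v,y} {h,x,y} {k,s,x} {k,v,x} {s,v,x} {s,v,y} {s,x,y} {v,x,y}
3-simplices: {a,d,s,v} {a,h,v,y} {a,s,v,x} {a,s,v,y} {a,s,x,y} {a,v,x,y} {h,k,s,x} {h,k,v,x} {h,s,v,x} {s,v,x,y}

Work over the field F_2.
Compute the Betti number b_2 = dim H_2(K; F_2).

b_2=3

n_0=8 n_1=27 n_2=31 n_3=10  [Z2]
∂1: piv[ad,ah,ak,as,av,ax,ay] rk=7  ker:dh,dk,ds,dv,dx,dy,hk,hs,hv,hx,hy,ks,kv,kx,sv,sx,sy,vx,vy,xy
∂2: piv[ads,adv,ahv,ahy,aks,akx,asv,asx,asy,avx,avy,axy,dhs,dvx,dvy,hks,hkv,hkx,hsv] rk=19  ker:dsv,dxy,hsx,hvx,hvy,hxy,ksx,kvx,svx,svy,sxy,vxy
∂3: piv[adsv,ahvy,asvx,asvy,asxy,avxy,hksx,hkvx,hsvx] rk=9  ker:svxy
b_2=(31−19)−9=3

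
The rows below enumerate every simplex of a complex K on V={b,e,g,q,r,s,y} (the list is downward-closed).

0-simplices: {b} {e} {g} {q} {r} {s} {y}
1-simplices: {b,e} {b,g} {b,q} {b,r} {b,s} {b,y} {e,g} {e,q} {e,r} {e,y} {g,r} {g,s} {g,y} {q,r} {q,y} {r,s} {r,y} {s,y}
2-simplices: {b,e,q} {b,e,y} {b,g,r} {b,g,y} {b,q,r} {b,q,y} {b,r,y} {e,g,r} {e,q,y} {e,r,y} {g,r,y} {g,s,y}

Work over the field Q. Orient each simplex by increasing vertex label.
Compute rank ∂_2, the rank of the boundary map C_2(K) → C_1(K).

rank∂_2=10

n_0=7 n_1=18 n_2=12  [Q]
∂1: piv[be,bg,bq,br,bs,by] rk=6  ker:eg,eq,er,ey,gr,gs,gy,qr,qy,rs,ry,sy
∂2: piv[beq,bey,bgr,bgy,bqr,bqy,bry,egr,ery,gsy] rk=10  ker:eqy,gry
rk∂_2=10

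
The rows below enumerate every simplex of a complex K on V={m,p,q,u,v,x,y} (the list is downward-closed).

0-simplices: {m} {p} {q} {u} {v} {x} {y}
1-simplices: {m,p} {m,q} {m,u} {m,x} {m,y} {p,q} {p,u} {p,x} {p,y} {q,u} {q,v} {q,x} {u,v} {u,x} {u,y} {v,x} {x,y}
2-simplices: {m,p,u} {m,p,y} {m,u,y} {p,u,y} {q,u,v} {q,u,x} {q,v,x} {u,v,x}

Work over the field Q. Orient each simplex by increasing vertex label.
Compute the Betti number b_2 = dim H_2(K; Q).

n_0=7 n_1=17 n_2=8  [Q]
∂1: piv[mp,mq,mu,mx,my,qv] rk=6  ker:pq,pu,px,py,qu,qx,uv,ux,uy,vx,xy
∂2: piv[mpu,mpy,muy,quv,qux,qvx] rk=6  ker:puy,uvx
b_2=(8−6)−0=2

b_2=2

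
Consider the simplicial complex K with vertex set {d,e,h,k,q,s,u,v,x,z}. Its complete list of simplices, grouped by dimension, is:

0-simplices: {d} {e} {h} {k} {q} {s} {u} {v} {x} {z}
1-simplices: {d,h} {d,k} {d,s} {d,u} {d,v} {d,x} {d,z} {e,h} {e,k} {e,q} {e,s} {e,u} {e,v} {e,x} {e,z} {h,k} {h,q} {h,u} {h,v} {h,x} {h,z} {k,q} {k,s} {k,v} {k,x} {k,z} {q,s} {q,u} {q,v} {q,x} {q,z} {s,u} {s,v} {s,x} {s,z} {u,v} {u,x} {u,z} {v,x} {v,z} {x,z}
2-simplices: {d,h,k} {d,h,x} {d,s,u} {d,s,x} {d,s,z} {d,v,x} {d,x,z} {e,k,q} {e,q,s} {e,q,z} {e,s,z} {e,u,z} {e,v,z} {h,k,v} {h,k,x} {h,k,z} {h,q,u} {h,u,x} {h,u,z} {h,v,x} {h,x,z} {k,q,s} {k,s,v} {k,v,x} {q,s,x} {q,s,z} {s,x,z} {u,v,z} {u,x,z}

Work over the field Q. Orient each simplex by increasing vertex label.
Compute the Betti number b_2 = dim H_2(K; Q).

b_2=4

n_0=10 n_1=41 n_2=29  [Q]
∂1: piv[dh,dk,ds,du,dv,dx,dz,eh,eq] rk=9  ker:ek,es,eu,ev,ex,ez,hk,hq,hu,hv,hx,hz,kq,ks,kv,kx,kz,qs,qu,qv,qx,qz,su,sv,sx,sz,uv,ux,uz,vx,vz,xz
∂2: piv[dhk,dhx,dsu,dsx,dsz,dvx,dxz,ekq,eqs,eqz,esz,euz,evz,hkv,hkx,hkz,hqu,hux,huz,hvx,hxz,kqs,ksv,qsx,uvz] rk=25  ker:kvx,qsz,sxz,uxz
b_2=(29−25)−0=4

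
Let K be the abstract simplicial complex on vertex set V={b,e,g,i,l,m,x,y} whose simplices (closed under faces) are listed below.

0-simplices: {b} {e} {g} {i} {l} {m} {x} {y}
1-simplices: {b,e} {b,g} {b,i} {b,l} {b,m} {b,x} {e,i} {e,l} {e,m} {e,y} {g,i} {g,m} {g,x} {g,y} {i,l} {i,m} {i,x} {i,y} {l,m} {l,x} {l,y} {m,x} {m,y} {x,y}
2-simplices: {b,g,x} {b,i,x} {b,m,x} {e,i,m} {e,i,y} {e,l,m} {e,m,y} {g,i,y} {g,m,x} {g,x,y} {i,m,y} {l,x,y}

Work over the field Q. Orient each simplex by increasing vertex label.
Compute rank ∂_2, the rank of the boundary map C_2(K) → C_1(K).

rank∂_2=11

n_0=8 n_1=24 n_2=12  [Q]
∂1: piv[be,bg,bi,bl,bm,bx,ey] rk=7  ker:ei,el,em,gi,gm,gx,gy,il,im,ix,iy,lm,lx,ly,mx,my,xy
∂2: piv[bgx,bix,bmx,eim,eiy,elm,emy,giy,gmx,gxy,lxy] rk=11  ker:imy
rk∂_2=11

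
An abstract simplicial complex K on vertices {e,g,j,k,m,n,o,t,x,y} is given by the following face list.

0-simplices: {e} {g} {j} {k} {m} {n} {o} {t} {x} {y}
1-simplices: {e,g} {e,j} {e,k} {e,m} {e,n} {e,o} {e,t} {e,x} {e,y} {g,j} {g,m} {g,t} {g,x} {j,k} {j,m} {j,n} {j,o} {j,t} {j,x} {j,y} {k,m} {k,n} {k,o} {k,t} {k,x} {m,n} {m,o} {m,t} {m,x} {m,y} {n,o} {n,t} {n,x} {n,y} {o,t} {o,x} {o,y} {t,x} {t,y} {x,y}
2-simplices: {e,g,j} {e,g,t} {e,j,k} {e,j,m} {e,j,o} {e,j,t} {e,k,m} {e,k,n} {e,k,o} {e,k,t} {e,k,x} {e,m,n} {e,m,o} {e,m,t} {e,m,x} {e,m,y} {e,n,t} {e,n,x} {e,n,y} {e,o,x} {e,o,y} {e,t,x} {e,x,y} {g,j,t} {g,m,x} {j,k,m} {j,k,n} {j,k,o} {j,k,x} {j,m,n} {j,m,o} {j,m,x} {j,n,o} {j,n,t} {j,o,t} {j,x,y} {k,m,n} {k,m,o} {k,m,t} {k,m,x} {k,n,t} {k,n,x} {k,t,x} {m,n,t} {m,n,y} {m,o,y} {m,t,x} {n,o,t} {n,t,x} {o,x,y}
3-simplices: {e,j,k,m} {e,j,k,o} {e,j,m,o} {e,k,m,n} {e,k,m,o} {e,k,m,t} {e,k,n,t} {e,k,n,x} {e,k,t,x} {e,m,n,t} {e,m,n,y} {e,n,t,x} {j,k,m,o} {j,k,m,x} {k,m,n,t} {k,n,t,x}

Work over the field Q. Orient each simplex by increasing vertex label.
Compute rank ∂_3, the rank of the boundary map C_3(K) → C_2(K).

n_0=10 n_1=40 n_2=50 n_3=16  [Q]
∂1: piv[eg,ej,ek,em,en,eo,et,ex,ey] rk=9  ker:gj,gm,gt,gx,jk,jm,jn,jo,jt,jx,jy,km,kn,ko,kt,kx,mn,mo,mt,mx,my,no,nt,nx,ny,ot,ox,oy,tx,ty,xy
∂2: piv[egj,egt,ejk,ejm,ejo,ejt,ekm,ekn,eko,ekt,ekx,emn,emo,emt,emx,emy,ent,enx,eny,eox,eoy,etx,exy,gmx,jkn,jkx,jno,jot,jxy] rk=29  ker:gjt,jkm,jko,jmn,jmo,jmx,jnt,kmn,kmo,kmt,kmx,knt,knx,ktx,mnt,mny,moy,mtx,not,ntx,oxy
∂3: piv[ejkm,ejko,ejmo,ekmn,ekmo,ekmt,eknt,eknx,ektx,emnt,emny,entx,jkmx] rk=13  ker:jkmo,kmnt,kntx
rk∂_3=13

rank∂_3=13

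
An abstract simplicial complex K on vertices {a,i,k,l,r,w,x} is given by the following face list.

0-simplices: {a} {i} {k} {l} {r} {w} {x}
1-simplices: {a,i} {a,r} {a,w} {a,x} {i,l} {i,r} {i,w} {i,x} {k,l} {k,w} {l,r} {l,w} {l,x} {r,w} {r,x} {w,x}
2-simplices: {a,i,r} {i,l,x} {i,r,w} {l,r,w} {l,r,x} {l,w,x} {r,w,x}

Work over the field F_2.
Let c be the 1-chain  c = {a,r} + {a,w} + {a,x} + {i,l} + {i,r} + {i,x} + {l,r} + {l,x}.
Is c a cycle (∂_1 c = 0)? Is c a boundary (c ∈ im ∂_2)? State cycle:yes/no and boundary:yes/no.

n_0=7 n_1=16 n_2=7  [Z2]
∂1: piv[ai,ar,aw,ax,il,kl] rk=6  ker:ir,iw,ix,kw,lr,lw,lx,rw,rx,wx
∂2: piv[air,ilx,irw,lrw,lrx,lwx] rk=6  ker:rwx
∂1c = {a} + {i} + {l} + {r} + {w} + {x}

cycle:no boundary:no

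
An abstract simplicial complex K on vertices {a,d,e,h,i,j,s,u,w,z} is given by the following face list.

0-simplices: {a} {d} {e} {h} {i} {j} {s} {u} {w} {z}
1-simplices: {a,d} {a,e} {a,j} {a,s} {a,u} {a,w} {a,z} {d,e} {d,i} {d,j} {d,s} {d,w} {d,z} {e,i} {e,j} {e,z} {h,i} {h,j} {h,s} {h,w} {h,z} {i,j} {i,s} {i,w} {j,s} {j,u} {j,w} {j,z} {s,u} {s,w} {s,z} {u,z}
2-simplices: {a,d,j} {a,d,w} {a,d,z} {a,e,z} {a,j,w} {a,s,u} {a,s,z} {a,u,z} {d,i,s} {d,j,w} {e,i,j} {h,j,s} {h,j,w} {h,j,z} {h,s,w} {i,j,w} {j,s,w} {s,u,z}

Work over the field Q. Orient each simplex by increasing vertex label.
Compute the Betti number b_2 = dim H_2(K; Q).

b_2=3

n_0=10 n_1=32 n_2=18  [Q]
∂1: piv[ad,ae,aj,as,au,aw,az,di,hi] rk=9  ker:de,dj,ds,dw,dz,ei,ej,ez,hj,hs,hw,hz,ij,is,iw,js,ju,jw,jz,su,sw,sz,uz
∂2: piv[adj,adw,adz,aez,ajw,asu,asz,auz,dis,eij,hjs,hjw,hjz,hsw,ijw] rk=15  ker:djw,jsw,suz
b_2=(18−15)−0=3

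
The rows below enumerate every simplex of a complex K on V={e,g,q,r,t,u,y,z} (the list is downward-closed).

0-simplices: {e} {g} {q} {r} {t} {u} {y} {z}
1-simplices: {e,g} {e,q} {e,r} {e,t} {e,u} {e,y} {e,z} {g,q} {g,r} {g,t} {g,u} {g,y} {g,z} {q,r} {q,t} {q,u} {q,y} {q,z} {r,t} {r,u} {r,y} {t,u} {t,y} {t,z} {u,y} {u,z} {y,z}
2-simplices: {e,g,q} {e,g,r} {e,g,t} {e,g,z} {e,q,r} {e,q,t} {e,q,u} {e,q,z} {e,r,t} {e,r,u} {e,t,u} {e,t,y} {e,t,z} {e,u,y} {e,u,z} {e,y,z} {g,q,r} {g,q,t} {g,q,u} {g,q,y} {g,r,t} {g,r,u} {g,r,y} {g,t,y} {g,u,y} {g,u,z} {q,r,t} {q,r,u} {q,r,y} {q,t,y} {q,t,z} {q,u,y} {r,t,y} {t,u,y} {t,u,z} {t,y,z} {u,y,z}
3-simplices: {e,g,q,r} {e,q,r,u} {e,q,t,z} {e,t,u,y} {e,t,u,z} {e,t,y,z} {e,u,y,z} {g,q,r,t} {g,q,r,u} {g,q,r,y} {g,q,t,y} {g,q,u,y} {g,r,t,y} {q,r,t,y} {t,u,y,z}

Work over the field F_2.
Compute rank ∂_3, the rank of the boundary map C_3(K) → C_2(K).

n_0=8 n_1=27 n_2=37 n_3=15  [Z2]
∂1: piv[eg,eq,er,et,eu,ey,ez] rk=7  ker:gq,gr,gt,gu,gy,gz,qr,qt,qu,qy,qz,rt,ru,ry,tu,ty,tz,uy,uz,yz
∂2: piv[egq,egr,egt,egz,eqr,eqt,equ,eqz,ert,eru,etu,ety,etz,euy,euz,eyz,gqu,gqy,gry,gty] rk=20  ker:gqr,gqt,grt,gru,guy,guz,qrt,qru,qry,qty,qtz,quy,rty,tuy,tuz,tyz,uyz
∂3: piv[egqr,eqru,eqtz,etuy,etuz,etyz,euyz,gqrt,gqru,gqry,gqty,gquy,grty] rk=13  ker:qrty,tuyz
rk∂_3=13

rank∂_3=13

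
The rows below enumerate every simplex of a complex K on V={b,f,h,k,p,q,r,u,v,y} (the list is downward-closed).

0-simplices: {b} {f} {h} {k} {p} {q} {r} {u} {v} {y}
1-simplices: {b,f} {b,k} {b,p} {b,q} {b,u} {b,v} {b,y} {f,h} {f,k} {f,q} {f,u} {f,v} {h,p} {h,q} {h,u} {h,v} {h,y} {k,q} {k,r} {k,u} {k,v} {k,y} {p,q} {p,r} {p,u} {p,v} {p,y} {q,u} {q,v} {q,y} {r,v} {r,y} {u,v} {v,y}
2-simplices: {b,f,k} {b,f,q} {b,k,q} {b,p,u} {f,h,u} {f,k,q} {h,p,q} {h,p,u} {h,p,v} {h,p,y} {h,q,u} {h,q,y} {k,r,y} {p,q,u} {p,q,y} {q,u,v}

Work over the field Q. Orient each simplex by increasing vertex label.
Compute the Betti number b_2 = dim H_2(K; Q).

b_2=3

n_0=10 n_1=34 n_2=16  [Q]
∂1: piv[bf,bk,bp,bq,bu,bv,by,fh,kr] rk=9  ker:fk,fq,fu,fv,hp,hq,hu,hv,hy,kq,ku,kv,ky,pq,pr,pu,pv,py,qu,qv,qy,rv,ry,uv,vy
∂2: piv[bfk,bfq,bkq,bpu,fhu,hpq,hpu,hpv,hpy,hqu,hqy,kry,quv] rk=13  ker:fkq,pqu,pqy
b_2=(16−13)−0=3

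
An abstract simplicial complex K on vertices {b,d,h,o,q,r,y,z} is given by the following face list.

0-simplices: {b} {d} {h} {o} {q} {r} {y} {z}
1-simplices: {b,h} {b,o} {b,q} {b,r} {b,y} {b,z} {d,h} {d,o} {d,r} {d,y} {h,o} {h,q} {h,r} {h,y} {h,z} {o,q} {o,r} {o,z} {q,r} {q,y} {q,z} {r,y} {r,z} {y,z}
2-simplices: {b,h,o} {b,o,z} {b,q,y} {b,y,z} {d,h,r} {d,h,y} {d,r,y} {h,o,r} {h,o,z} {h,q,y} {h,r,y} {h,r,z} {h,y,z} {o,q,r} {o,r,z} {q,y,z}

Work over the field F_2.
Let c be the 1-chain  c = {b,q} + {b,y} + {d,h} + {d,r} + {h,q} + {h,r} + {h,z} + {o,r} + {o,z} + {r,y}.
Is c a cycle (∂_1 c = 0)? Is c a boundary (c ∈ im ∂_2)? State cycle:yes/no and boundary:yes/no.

n_0=8 n_1=24 n_2=16  [Z2]
∂1: piv[bh,bo,bq,br,by,bz,dh] rk=7  ker:do,dr,dy,ho,hq,hr,hy,hz,oq,or,oz,qr,qy,qz,ry,rz,yz
∂2: piv[bho,boz,bqy,byz,dhr,dhy,dry,hor,hoz,hqy,hrz,hyz,oqr,qyz] rk=14  ker:hry,orz
∂1c = 0
c vs im∂2: reduces to 0 ⇒ boundary

cycle:yes boundary:yes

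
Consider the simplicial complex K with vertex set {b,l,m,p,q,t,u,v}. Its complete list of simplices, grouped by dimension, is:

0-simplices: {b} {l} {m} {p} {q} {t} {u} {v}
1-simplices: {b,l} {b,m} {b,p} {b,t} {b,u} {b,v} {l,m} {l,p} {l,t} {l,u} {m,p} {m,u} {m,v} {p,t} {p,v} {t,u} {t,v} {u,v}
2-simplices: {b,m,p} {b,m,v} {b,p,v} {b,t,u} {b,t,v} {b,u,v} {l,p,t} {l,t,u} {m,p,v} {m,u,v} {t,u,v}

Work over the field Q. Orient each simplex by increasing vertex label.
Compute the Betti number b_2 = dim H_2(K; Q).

n_0=8 n_1=18 n_2=11  [Q]
∂1: piv[bl,bm,bp,bt,bu,bv] rk=6  ker:lm,lp,lt,lu,mp,mu,mv,pt,pv,tu,tv,uv
∂2: piv[bmp,bmv,bpv,btu,btv,buv,lpt,ltu,muv] rk=9  ker:mpv,tuv
b_2=(11−9)−0=2

b_2=2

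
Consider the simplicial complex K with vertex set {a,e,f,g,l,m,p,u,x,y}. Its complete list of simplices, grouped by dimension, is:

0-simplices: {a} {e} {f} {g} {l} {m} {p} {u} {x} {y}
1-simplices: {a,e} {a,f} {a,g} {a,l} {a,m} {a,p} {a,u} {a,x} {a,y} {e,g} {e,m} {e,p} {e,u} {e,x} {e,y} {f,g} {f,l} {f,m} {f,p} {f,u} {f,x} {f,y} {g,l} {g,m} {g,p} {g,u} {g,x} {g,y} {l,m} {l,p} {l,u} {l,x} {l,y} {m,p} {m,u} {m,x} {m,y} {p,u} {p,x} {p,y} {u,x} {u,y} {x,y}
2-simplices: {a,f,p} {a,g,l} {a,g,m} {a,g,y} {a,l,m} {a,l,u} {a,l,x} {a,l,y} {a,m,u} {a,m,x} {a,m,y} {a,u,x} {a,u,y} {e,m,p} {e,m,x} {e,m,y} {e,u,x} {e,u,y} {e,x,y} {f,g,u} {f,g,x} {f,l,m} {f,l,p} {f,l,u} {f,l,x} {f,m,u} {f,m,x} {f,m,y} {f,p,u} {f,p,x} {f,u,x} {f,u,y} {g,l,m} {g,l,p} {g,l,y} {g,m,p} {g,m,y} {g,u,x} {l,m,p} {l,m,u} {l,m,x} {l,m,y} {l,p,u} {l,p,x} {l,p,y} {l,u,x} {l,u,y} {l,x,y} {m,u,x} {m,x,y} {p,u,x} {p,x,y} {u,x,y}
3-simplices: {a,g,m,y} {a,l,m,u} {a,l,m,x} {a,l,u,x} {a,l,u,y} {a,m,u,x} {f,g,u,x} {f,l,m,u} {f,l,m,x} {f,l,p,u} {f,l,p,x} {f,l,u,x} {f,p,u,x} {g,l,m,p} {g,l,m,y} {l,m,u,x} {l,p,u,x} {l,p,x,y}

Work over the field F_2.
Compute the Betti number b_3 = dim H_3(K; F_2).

n_0=10 n_1=43 n_2=53 n_3=18  [Z2]
∂1: piv[ae,af,ag,al,am,ap,au,ax,ay] rk=9  ker:eg,em,ep,eu,ex,ey,fg,fl,fm,fp,fu,fx,fy,gl,gm,gp,gu,gx,gy,lm,lp,lu,lx,ly,mp,mu,mx,my,pu,px,py,ux,uy,xy
∂2: piv[afp,agl,agm,agy,alm,alu,alx,aly,amu,amx,amy,aux,auy,emp,emx,emy,eux,exy,fgu,fgx,flm,flp,flu,flx,fmy,fpu,fpx,glp,gmp,lpy] rk=30  ker:euy,fmu,fmx,fux,fuy,glm,gly,gmy,gux,lmp,lmu,lmx,lmy,lpu,lpx,lux,luy,lxy,mux,mxy,pux,pxy,uxy
∂3: piv[agmy,almu,almx,alux,aluy,amux,fgux,flmu,flmx,flpu,flpx,flux,fpux,glmp,glmy,lpxy] rk=16  ker:lmux,lpux
b_3=(18−16)−0=2

b_3=2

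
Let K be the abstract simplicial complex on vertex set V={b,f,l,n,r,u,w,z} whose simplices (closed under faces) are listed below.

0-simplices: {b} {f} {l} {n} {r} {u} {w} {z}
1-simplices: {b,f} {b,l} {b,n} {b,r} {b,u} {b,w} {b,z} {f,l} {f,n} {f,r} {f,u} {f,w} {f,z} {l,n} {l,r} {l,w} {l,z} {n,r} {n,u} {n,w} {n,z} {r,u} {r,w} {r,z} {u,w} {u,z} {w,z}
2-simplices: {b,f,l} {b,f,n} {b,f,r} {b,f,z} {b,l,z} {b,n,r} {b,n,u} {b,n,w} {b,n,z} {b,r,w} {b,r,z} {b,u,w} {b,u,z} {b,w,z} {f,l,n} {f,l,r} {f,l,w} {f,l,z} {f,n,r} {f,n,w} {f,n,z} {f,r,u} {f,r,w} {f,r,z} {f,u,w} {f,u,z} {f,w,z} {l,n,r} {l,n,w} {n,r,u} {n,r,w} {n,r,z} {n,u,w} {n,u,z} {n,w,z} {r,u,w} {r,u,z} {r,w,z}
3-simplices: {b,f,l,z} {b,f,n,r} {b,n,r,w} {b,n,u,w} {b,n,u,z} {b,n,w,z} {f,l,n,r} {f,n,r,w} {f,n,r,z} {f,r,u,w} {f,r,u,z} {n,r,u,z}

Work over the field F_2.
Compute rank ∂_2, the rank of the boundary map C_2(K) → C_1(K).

n_0=8 n_1=27 n_2=38 n_3=12  [Z2]
∂1: piv[bf,bl,bn,br,bu,bw,bz] rk=7  ker:fl,fn,fr,fu,fw,fz,ln,lr,lw,lz,nr,nu,nw,nz,ru,rw,rz,uw,uz,wz
∂2: piv[bfl,bfn,bfr,bfz,blz,bnr,bnu,bnw,bnz,brw,brz,buw,buz,bwz,fln,flr,flw,fnw,fru,fuw] rk=20  ker:flz,fnr,fnz,frw,frz,fuz,fwz,lnr,lnw,nru,nrw,nrz,nuw,nuz,nwz,ruw,ruz,rwz
∂3: piv[bflz,bfnr,bnrw,bnuw,bnuz,bnwz,flnr,fnrw,fnrz,fruw,fruz,nruz] rk=12
rk∂_2=20

rank∂_2=20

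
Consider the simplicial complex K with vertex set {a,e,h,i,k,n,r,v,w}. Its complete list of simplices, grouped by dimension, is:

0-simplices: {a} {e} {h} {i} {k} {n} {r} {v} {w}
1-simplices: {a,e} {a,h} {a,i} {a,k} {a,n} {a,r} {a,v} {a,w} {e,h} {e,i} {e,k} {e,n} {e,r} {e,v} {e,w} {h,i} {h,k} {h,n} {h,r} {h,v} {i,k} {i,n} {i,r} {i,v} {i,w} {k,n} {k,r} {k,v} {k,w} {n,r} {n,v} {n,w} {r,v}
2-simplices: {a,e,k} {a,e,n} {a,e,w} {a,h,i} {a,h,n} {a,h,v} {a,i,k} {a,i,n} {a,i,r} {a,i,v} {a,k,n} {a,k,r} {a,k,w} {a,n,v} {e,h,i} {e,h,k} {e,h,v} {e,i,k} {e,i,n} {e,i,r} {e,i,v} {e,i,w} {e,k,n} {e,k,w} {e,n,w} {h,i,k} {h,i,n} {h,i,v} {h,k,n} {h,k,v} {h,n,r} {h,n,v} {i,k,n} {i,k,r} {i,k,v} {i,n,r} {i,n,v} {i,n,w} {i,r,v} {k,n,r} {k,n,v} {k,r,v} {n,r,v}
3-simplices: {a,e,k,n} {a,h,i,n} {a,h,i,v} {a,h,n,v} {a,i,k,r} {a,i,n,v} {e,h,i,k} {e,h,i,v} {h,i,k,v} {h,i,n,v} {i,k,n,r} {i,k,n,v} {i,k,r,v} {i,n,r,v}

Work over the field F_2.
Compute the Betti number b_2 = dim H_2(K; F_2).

b_2=5

n_0=9 n_1=33 n_2=43 n_3=14  [Z2]
∂1: piv[ae,ah,ai,ak,an,ar,av,aw] rk=8  ker:eh,ei,ek,en,er,ev,ew,hi,hk,hn,hr,hv,ik,in,ir,iv,iw,kn,kr,kv,kw,nr,nv,nw,rv
∂2: piv[aek,aen,aew,ahi,ahn,ahv,aik,ain,air,aiv,akn,akr,akw,anv,ehi,ehk,ehv,eik,eir,eiw,enw,hkv,hnr,inr,irv] rk=25  ker:ein,eiv,ekn,ekw,hik,hin,hiv,hkn,hnv,ikn,ikr,ikv,inv,inw,knr,knv,krv,nrv
∂3: piv[aekn,ahin,ahiv,ahnv,aikr,ainv,ehik,ehiv,hikv,iknr,iknv,ikrv,inrv] rk=13  ker:hinv
b_2=(43−25)−13=5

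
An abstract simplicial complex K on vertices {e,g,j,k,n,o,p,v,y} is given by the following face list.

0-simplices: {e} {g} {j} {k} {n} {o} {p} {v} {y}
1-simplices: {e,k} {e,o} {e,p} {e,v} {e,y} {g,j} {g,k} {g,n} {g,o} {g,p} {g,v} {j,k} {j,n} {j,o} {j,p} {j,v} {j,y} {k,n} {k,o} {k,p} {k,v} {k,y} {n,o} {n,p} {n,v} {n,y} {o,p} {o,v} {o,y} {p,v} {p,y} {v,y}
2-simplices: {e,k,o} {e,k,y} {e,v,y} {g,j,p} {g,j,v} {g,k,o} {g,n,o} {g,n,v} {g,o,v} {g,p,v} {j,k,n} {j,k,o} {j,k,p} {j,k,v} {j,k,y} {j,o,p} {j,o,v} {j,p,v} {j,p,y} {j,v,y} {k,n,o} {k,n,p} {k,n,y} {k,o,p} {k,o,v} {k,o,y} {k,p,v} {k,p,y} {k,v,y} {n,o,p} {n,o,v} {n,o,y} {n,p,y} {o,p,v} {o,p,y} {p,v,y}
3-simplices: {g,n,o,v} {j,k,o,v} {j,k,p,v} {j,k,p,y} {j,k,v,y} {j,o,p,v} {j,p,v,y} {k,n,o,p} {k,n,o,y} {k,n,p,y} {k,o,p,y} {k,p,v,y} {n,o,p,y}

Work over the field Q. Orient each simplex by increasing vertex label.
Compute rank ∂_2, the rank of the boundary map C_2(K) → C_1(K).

rank∂_2=23

n_0=9 n_1=32 n_2=36 n_3=13  [Q]
∂1: piv[ek,eo,ep,ev,ey,gj,gk,gn] rk=8  ker:go,gp,gv,jk,jn,jo,jp,jv,jy,kn,ko,kp,kv,ky,no,np,nv,ny,op,ov,oy,pv,py,vy
∂2: piv[eko,eky,evy,gjp,gjv,gko,gno,gnv,gov,gpv,jkn,jko,jkp,jkv,jky,jop,jov,jpy,jvy,kno,knp,kny,koy] rk=23  ker:jpv,kop,kov,kpv,kpy,kvy,nop,nov,noy,npy,opv,opy,pvy
∂3: piv[gnov,jkov,jkpv,jkpy,jkvy,jopv,jpvy,knop,knoy,knpy,kopy] rk=11  ker:kpvy,nopy
rk∂_2=23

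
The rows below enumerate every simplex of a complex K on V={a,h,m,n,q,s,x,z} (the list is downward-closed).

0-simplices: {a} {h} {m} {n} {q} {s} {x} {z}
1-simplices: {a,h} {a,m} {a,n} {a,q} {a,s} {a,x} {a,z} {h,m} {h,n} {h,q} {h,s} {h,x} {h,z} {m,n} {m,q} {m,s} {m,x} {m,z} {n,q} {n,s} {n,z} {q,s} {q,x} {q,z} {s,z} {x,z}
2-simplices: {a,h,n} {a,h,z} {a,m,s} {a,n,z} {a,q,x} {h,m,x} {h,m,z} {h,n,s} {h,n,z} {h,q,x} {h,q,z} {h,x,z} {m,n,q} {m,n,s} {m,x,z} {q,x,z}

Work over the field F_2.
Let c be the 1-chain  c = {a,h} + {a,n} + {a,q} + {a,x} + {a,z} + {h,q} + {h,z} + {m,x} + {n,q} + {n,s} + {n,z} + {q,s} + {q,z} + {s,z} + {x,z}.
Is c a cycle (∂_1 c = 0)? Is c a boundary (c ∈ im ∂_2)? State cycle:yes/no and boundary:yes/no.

n_0=8 n_1=26 n_2=16  [Z2]
∂1: piv[ah,am,an,aq,as,ax,az] rk=7  ker:hm,hn,hq,hs,hx,hz,mn,mq,ms,mx,mz,nq,ns,nz,qs,qx,qz,sz,xz
∂2: piv[ahn,ahz,ams,anz,aqx,hmx,hmz,hns,hqx,hqz,hxz,mnq,mns] rk=13  ker:hnz,mxz,qxz
∂1c = {a} + {h} + {m} + {q} + {s} + {x}

cycle:no boundary:no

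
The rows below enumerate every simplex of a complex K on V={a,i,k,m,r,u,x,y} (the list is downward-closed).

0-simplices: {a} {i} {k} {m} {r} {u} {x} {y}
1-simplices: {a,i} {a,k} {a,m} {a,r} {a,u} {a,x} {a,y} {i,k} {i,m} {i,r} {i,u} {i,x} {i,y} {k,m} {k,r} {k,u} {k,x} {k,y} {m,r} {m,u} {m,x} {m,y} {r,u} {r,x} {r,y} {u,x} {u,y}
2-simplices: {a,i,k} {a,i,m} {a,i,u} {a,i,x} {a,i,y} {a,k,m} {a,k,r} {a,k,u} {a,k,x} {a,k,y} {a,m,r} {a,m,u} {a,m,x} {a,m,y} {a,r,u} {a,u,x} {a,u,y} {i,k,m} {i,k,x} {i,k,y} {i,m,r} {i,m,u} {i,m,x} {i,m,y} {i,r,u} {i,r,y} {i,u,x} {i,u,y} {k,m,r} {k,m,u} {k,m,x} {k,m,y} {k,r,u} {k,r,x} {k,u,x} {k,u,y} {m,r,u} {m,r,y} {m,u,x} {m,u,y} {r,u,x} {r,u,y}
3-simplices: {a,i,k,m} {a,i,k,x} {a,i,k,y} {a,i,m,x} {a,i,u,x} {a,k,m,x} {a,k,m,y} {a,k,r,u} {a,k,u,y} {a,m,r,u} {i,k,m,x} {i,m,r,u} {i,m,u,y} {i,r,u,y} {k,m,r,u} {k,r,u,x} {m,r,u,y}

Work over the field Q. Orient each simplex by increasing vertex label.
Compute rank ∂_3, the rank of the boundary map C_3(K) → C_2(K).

rank∂_3=16

n_0=8 n_1=27 n_2=42 n_3=17  [Q]
∂1: piv[ai,ak,am,ar,au,ax,ay] rk=7  ker:ik,im,ir,iu,ix,iy,km,kr,ku,kx,ky,mr,mu,mx,my,ru,rx,ry,ux,uy
∂2: piv[aik,aim,aiu,aix,aiy,akm,akr,aku,akx,aky,amr,amu,amx,amy,aru,aux,auy,imr,iry,krx] rk=20  ker:ikm,ikx,iky,imu,imx,imy,iru,iux,iuy,kmr,kmu,kmx,kmy,kru,kux,kuy,mru,mry,mux,muy,rux,ruy
∂3: piv[aikm,aikx,aiky,aimx,aiux,akmx,akmy,akru,akuy,amru,imru,imuy,iruy,kmru,krux,mruy] rk=16  ker:ikmx
rk∂_3=16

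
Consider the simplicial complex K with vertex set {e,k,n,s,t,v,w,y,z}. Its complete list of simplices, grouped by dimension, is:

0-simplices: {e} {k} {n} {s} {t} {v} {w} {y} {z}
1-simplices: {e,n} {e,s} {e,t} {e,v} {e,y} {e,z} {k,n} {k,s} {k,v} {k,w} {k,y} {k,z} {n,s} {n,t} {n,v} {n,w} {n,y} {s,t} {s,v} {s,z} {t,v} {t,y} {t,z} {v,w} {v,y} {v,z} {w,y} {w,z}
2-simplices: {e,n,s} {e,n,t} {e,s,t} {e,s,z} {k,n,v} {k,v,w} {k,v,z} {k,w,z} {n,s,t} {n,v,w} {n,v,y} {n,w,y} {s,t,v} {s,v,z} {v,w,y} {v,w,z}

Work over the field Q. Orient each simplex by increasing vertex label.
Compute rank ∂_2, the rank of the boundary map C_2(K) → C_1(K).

rank∂_2=13

n_0=9 n_1=28 n_2=16  [Q]
∂1: piv[en,es,et,ev,ey,ez,kn,kw] rk=8  ker:ks,kv,ky,kz,ns,nt,nv,nw,ny,st,sv,sz,tv,ty,tz,vw,vy,vz,wy,wz
∂2: piv[ens,ent,est,esz,knv,kvw,kvz,kwz,nvw,nvy,nwy,stv,svz] rk=13  ker:nst,vwy,vwz
rk∂_2=13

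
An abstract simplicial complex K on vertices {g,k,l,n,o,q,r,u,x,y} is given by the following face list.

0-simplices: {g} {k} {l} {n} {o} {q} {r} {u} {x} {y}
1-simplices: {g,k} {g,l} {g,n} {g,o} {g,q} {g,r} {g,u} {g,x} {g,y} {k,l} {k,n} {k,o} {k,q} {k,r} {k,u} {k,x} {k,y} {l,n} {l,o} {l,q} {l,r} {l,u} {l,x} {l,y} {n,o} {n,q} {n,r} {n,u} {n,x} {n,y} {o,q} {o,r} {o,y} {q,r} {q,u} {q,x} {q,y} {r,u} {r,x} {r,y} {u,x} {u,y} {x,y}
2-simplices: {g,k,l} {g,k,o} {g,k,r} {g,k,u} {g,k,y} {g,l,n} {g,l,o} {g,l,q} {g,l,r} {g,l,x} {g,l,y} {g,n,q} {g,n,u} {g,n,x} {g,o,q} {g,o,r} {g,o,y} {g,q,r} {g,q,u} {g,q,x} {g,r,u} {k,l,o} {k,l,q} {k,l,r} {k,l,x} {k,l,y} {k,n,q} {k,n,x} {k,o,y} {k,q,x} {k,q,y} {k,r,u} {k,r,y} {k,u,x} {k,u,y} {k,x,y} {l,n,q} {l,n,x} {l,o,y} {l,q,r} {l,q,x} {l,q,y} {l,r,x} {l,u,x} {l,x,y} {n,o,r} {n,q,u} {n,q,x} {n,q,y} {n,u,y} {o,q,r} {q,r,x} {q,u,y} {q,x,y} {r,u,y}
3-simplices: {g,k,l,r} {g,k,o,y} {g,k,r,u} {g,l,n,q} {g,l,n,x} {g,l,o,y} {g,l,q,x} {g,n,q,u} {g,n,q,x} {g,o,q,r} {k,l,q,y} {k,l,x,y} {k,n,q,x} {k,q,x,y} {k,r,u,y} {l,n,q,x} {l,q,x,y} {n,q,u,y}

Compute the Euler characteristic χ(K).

χ(K)=4

n_0=10 n_1=43 n_2=55 n_3=18
χ=+10−43+55−18=4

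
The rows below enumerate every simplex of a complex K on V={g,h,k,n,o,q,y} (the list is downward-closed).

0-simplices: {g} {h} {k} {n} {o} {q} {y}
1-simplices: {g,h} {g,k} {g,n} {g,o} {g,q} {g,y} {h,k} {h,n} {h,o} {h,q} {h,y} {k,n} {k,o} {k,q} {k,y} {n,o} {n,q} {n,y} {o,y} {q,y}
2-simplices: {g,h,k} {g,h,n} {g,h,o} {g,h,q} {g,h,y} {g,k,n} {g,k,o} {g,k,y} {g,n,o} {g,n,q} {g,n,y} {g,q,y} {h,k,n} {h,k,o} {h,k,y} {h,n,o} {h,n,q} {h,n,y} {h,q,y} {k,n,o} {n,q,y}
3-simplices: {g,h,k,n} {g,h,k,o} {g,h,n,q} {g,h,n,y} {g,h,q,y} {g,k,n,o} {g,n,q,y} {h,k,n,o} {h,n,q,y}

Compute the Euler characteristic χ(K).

χ(K)=-1

n_0=7 n_1=20 n_2=21 n_3=9
χ=+7−20+21−9=-1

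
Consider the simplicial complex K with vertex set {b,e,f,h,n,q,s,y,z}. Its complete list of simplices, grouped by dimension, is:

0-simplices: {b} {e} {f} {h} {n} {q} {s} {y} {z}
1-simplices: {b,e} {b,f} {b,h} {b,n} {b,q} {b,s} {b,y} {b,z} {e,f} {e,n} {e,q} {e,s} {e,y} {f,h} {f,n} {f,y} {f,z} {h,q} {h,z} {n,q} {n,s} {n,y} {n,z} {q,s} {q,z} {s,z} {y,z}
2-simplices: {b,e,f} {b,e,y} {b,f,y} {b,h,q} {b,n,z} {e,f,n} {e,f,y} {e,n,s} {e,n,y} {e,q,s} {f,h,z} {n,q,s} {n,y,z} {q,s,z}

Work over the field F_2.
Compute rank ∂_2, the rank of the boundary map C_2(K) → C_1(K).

rank∂_2=13

n_0=9 n_1=27 n_2=14  [Z2]
∂1: piv[be,bf,bh,bn,bq,bs,by,bz] rk=8  ker:ef,en,eq,es,ey,fh,fn,fy,fz,hq,hz,nq,ns,ny,nz,qs,qz,sz,yz
∂2: piv[bef,bey,bfy,bhq,bnz,efn,ens,eny,eqs,fhz,nqs,nyz,qsz] rk=13  ker:efy
rk∂_2=13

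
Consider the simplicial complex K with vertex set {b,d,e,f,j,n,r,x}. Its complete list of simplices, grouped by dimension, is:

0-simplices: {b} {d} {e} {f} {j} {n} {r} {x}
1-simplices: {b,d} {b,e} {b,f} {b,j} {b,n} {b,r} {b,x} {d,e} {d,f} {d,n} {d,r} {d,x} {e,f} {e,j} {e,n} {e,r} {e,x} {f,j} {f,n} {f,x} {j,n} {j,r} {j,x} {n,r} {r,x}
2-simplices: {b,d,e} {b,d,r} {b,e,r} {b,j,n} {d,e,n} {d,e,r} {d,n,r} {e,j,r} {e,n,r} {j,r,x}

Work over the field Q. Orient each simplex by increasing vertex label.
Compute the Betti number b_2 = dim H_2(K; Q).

b_2=2

n_0=8 n_1=25 n_2=10  [Q]
∂1: piv[bd,be,bf,bj,bn,br,bx] rk=7  ker:de,df,dn,dr,dx,ef,ej,en,er,ex,fj,fn,fx,jn,jr,jx,nr,rx
∂2: piv[bde,bdr,ber,bjn,den,dnr,ejr,jrx] rk=8  ker:der,enr
b_2=(10−8)−0=2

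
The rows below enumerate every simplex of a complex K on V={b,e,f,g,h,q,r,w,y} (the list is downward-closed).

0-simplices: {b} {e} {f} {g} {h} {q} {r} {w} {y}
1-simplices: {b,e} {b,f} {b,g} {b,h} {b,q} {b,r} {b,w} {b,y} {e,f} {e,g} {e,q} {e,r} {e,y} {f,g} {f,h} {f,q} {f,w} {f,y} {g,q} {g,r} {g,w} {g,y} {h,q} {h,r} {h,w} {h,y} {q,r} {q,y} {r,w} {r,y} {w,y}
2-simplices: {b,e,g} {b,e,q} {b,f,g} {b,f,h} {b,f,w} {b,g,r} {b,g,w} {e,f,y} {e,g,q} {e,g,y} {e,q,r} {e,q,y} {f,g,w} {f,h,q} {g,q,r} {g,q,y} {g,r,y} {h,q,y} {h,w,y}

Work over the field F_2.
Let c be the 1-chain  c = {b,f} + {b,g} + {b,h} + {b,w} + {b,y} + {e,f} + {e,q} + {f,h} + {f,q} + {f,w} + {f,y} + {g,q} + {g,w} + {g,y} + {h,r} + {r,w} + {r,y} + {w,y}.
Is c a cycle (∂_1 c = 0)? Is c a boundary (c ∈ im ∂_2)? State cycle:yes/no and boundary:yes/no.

n_0=9 n_1=31 n_2=19  [Z2]
∂1: piv[be,bf,bg,bh,bq,br,bw,by] rk=8  ker:ef,eg,eq,er,ey,fg,fh,fq,fw,fy,gq,gr,gw,gy,hq,hr,hw,hy,qr,qy,rw,ry,wy
∂2: piv[beg,beq,bfg,bfh,bfw,bgr,bgw,efy,egq,egy,eqr,eqy,fhq,gqr,gry,hqy,hwy] rk=17  ker:fgw,gqy
∂1c = {b} + {h} + {q} + {r} + {w} + {y}

cycle:no boundary:no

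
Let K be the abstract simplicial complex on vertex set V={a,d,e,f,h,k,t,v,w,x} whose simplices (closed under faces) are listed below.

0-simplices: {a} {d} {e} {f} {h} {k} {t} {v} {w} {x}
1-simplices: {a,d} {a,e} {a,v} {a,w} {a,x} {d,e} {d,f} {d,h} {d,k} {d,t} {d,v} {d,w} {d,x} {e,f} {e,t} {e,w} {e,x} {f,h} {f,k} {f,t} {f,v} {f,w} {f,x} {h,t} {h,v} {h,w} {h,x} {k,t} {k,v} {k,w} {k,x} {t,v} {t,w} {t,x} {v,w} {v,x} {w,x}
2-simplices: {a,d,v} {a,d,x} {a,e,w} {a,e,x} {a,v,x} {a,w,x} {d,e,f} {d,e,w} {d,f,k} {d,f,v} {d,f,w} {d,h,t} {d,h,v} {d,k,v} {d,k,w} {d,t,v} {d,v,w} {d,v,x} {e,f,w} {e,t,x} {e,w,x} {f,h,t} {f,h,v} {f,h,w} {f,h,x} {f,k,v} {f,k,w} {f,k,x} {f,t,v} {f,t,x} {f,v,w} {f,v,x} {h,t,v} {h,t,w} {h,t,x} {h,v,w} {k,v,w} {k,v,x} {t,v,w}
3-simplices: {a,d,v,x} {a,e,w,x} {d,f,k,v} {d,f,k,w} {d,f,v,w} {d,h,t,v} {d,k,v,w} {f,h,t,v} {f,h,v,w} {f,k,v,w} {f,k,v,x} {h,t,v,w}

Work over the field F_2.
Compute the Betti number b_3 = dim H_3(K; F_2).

n_0=10 n_1=37 n_2=39 n_3=12  [Z2]
∂1: piv[ad,ae,av,aw,ax,df,dh,dk,dt] rk=9  ker:de,dv,dw,dx,ef,et,ew,ex,fh,fk,ft,fv,fw,fx,ht,hv,hw,hx,kt,kv,kw,kx,tv,tw,tx,vw,vx,wx
∂2: piv[adv,adx,aew,aex,avx,awx,def,dew,dfk,dfv,dfw,dht,dhv,dkv,dkw,dtv,dvw,etx,fht,fhv,fhw,fhx,fkx,ftx,fvx,htw] rk=26  ker:dvx,efw,ewx,fkv,fkw,ftv,fvw,htv,htx,hvw,kvw,kvx,tvw
∂3: piv[advx,aewx,dfkv,dfkw,dfvw,dhtv,dkvw,fhtv,fhvw,fkvx,htvw] rk=11  ker:fkvw
b_3=(12−11)−0=1

b_3=1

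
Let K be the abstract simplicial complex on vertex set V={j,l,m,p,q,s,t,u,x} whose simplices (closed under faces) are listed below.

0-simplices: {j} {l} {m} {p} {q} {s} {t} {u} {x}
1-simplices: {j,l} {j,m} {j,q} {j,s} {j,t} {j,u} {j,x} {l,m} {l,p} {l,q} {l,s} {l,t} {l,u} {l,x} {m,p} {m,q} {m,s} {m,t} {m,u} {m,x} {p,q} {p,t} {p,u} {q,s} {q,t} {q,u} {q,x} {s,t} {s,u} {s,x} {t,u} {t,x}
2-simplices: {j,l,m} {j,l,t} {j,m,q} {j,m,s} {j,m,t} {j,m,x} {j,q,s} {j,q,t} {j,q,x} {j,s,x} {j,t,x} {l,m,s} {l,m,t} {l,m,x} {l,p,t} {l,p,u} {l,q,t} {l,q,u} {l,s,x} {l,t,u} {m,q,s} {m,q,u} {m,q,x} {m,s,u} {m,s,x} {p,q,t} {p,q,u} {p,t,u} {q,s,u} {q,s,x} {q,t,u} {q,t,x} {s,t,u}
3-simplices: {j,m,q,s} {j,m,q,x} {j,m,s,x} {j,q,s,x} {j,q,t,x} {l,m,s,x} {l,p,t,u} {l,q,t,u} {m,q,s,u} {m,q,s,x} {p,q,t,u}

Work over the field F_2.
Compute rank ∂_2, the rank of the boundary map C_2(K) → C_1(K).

n_0=9 n_1=32 n_2=33 n_3=11  [Z2]
∂1: piv[jl,jm,jq,js,jt,ju,jx,lp] rk=8  ker:lm,lq,ls,lt,lu,lx,mp,mq,ms,mt,mu,mx,pq,pt,pu,qs,qt,qu,qx,st,su,sx,tu,tx
∂2: piv[jlm,jlt,jmq,jms,jmt,jmx,jqs,jqt,jqx,jsx,jtx,lms,lmx,lpt,lpu,lqt,lqu,ltu,mqu,msu,pqt,stu] rk=22  ker:lmt,lsx,mqs,mqx,msx,pqu,ptu,qsu,qsx,qtu,qtx
∂3: piv[jmqs,jmqx,jmsx,jqsx,jqtx,lmsx,lptu,lqtu,mqsu,pqtu] rk=10  ker:mqsx
rk∂_2=22

rank∂_2=22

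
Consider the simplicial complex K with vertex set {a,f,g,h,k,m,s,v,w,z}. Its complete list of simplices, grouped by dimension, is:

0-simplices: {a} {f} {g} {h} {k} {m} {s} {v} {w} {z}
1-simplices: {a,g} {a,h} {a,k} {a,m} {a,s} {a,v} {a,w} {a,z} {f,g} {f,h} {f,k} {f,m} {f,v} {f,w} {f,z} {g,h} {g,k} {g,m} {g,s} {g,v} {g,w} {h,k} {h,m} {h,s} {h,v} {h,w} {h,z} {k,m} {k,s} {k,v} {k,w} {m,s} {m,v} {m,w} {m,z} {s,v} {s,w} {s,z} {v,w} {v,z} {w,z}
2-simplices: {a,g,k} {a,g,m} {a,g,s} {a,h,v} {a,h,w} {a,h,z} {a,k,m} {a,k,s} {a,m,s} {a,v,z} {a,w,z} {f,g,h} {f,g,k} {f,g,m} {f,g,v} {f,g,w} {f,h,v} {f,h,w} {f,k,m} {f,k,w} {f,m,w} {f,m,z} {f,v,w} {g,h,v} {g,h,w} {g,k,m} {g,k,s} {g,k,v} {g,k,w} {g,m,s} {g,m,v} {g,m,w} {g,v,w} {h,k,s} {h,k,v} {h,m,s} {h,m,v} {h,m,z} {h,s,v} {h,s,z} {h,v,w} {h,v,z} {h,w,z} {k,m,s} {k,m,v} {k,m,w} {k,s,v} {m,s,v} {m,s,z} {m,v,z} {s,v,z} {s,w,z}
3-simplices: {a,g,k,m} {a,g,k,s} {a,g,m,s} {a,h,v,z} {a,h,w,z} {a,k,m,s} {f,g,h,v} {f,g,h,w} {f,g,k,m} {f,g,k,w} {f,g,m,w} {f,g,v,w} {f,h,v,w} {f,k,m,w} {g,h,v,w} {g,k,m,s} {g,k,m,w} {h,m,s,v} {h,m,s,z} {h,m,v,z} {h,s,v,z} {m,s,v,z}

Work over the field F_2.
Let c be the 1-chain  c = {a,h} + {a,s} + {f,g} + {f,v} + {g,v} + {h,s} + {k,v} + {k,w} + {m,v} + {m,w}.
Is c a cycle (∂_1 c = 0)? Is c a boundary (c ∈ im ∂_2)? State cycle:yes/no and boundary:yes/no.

n_0=10 n_1=41 n_2=52 n_3=22  [Z2]
∂1: piv[ag,ah,ak,am,as,av,aw,az,fg] rk=9  ker:fh,fk,fm,fv,fw,fz,gh,gk,gm,gs,gv,gw,hk,hm,hs,hv,hw,hz,km,ks,kv,kw,ms,mv,mw,mz,sv,sw,sz,vw,vz,wz
∂2: piv[agk,agm,ags,ahv,ahw,ahz,akm,aks,ams,avz,awz,fgh,fgk,fgm,fgv,fgw,fhv,fhw,fkw,fmw,fmz,fvw,gkv,gmv,hks,hkv,hms,hmz,hsv,hsz,swz] rk=31  ker:fkm,ghv,ghw,gkm,gks,gkw,gms,gmw,gvw,hmv,hvw,hvz,hwz,kms,kmv,kmw,ksv,msv,msz,mvz,svz
∂3: piv[agkm,agks,agms,ahvz,ahwz,akms,fghv,fghw,fgkm,fgkw,fgmw,fgvw,fhvw,fkmw,hmsv,hmsz,hmvz,hsvz] rk=18  ker:ghvw,gkms,gkmw,msvz
∂1c = 0
c vs im∂2: residual ≠ 0 ⇒ not boundary

cycle:yes boundary:no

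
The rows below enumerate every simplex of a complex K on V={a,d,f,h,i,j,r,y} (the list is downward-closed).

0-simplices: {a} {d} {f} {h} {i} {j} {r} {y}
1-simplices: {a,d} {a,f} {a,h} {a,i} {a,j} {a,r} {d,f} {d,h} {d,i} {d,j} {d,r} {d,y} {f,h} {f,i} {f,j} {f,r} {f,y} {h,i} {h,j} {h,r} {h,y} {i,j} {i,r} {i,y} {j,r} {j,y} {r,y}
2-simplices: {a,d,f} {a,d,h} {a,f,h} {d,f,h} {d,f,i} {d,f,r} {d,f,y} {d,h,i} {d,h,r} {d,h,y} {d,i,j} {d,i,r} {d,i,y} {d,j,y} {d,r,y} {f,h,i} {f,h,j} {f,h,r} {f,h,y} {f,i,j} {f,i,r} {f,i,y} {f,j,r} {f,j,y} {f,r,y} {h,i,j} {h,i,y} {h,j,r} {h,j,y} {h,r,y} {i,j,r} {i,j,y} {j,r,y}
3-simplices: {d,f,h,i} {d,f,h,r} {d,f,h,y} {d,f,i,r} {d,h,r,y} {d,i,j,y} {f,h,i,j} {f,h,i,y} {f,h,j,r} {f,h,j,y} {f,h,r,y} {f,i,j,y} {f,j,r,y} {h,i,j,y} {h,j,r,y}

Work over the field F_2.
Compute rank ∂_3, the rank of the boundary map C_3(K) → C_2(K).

n_0=8 n_1=27 n_2=33 n_3=15  [Z2]
∂1: piv[ad,af,ah,ai,aj,ar,dy] rk=7  ker:df,dh,di,dj,dr,fh,fi,fj,fr,fy,hi,hj,hr,hy,ij,ir,iy,jr,jy,ry
∂2: piv[adf,adh,afh,dfi,dfr,dfy,dhi,dhr,dhy,dij,dir,diy,djy,dry,fhj,fij,fjr] rk=17  ker:dfh,fhi,fhr,fhy,fir,fiy,fjy,fry,hij,hiy,hjr,hjy,hry,ijr,ijy,jry
∂3: piv[dfhi,dfhr,dfhy,dfir,dhry,dijy,fhij,fhiy,fhjr,fhjy,fhry,fijy,fjry] rk=13  ker:hijy,hjry
rk∂_3=13

rank∂_3=13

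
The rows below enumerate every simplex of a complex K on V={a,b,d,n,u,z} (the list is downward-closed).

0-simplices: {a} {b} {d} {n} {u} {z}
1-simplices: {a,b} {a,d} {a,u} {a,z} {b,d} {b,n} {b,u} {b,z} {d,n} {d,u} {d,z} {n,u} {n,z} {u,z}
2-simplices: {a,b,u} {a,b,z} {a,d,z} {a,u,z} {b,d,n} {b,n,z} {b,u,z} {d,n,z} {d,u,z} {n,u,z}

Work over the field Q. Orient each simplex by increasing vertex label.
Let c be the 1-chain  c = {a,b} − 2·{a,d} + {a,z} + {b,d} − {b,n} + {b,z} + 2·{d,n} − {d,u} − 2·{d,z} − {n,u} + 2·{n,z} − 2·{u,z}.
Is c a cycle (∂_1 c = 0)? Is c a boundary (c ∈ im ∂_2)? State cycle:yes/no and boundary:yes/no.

n_0=6 n_1=14 n_2=10  [Q]
∂1: piv[ab,ad,au,az,bn] rk=5  ker:bd,bu,bz,dn,du,dz,nu,nz,uz
∂2: piv[abu,abz,adz,auz,bdn,bnz,dnz,duz,nuz] rk=9  ker:buz
∂1c = 0
c vs im∂2: reduces to 0 ⇒ boundary

cycle:yes boundary:yes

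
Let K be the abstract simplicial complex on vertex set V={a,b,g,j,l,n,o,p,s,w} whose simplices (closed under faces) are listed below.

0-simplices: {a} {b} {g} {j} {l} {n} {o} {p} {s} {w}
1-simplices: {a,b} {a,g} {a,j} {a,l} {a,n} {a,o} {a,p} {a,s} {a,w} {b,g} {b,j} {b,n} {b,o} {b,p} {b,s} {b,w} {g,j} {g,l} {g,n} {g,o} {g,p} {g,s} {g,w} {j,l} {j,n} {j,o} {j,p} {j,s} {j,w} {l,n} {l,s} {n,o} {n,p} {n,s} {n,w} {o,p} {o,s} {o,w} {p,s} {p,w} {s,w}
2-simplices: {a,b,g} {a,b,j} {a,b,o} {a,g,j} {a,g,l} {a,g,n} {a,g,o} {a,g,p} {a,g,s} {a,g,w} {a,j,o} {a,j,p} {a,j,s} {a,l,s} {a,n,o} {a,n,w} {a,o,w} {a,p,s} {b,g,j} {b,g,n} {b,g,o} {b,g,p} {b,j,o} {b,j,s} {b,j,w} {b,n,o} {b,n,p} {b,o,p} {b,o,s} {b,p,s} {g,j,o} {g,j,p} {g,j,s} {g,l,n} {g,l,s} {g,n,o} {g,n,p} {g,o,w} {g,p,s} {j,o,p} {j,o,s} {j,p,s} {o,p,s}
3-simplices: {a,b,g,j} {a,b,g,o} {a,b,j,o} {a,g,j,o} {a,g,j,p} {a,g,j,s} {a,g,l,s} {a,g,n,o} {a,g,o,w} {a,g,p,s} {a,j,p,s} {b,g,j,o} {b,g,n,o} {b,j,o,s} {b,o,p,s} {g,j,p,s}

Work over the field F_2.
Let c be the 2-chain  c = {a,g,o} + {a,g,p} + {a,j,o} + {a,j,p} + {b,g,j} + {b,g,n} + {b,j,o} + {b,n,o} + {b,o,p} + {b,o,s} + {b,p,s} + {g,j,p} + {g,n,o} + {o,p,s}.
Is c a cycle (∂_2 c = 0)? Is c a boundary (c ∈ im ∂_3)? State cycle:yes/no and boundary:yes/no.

cycle:yes boundary:yes

n_0=10 n_1=41 n_2=43 n_3=16  [Z2]
∂1: piv[ab,ag,aj,al,an,ao,ap,as,aw] rk=9  ker:bg,bj,bn,bo,bp,bs,bw,gj,gl,gn,go,gp,gs,gw,jl,jn,jo,jp,js,jw,ln,ls,no,np,ns,nw,op,os,ow,ps,pw,sw
∂2: piv[abg,abj,abo,agj,agl,agn,ago,agp,ags,agw,ajo,ajp,ajs,als,ano,anw,aow,aps,bgn,bgp,bjs,bjw,bnp,bop,bos,gln] rk=26  ker:bgj,bgo,bjo,bno,bps,gjo,gjp,gjs,gls,gno,gnp,gow,gps,jop,jos,jps,ops
∂3: piv[abgj,abgo,abjo,agjo,agjp,agjs,agls,agno,agow,agps,ajps,bgno,bjos,bops] rk=14  ker:bgjo,gjps
∂2c = 0
c vs im∂3: reduces to 0 ⇒ boundary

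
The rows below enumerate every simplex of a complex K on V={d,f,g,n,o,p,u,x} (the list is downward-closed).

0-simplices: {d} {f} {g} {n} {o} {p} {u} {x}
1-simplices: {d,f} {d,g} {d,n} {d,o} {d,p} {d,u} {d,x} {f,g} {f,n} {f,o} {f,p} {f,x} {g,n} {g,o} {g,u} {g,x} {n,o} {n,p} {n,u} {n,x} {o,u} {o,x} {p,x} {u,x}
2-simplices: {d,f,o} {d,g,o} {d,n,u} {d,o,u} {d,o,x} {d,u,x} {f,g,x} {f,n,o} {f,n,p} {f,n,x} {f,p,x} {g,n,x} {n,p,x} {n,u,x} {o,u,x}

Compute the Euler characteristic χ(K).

n_0=8 n_1=24 n_2=15
χ=+8−24+15=-1

χ(K)=-1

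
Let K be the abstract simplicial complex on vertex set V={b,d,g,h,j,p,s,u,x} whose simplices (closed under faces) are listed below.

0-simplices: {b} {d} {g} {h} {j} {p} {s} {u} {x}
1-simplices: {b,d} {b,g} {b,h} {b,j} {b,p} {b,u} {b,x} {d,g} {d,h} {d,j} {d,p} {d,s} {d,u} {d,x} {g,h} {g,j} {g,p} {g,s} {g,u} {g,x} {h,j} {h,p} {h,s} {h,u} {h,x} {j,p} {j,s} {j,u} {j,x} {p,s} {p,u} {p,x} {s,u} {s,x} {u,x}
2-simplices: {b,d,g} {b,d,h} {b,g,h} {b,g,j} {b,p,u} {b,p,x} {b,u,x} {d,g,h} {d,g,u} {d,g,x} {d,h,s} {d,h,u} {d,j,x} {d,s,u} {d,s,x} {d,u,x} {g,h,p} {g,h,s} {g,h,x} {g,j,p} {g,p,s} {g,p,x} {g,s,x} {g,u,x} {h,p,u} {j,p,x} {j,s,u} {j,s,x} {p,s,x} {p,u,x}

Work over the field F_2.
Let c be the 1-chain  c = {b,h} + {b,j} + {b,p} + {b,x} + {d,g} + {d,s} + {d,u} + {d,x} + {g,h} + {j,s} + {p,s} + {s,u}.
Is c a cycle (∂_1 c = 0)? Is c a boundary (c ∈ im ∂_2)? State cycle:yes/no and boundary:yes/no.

n_0=9 n_1=35 n_2=30  [Z2]
∂1: piv[bd,bg,bh,bj,bp,bu,bx,ds] rk=8  ker:dg,dh,dj,dp,du,dx,gh,gj,gp,gs,gu,gx,hj,hp,hs,hu,hx,jp,js,ju,jx,ps,pu,px,su,sx,ux
∂2: piv[bdg,bdh,bgh,bgj,bpu,bpx,bux,dgu,dgx,dhs,dhu,djx,dsu,dsx,dux,ghp,ghs,ghx,gjp,gps,gpx,jpx,jsu,jsx] rk=24  ker:dgh,gsx,gux,hpu,psx,pux
∂1c = 0
c vs im∂2: reduces to 0 ⇒ boundary

cycle:yes boundary:yes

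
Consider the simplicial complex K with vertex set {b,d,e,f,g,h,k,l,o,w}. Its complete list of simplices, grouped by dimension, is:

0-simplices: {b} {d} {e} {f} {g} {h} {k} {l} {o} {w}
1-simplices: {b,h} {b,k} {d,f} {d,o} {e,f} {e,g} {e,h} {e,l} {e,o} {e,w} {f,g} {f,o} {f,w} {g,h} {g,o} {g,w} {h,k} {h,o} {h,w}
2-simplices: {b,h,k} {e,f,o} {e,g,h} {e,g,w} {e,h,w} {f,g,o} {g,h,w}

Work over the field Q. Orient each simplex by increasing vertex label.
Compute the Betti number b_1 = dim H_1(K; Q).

b_1=4

n_0=10 n_1=19 n_2=7  [Q]
∂1: piv[bh,bk,df,do,ef,eg,eh,el,ew] rk=9  ker:eo,fg,fo,fw,gh,go,gw,hk,ho,hw
∂2: piv[bhk,efo,egh,egw,ehw,fgo] rk=6  ker:ghw
b_1=(19−9)−6=4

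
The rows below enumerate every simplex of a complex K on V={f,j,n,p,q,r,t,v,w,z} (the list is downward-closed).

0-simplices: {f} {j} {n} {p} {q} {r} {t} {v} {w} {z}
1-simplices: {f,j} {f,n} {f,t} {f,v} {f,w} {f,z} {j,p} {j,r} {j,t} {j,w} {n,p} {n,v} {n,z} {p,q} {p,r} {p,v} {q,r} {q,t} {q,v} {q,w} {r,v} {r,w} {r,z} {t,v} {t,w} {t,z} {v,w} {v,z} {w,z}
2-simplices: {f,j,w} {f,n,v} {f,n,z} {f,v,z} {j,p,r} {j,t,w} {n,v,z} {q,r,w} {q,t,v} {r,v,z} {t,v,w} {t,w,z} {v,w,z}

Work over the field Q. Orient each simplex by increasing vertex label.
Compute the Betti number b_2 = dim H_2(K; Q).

b_2=1

n_0=10 n_1=29 n_2=13  [Q]
∂1: piv[fj,fn,ft,fv,fw,fz,jp,jr,pq] rk=9  ker:jt,jw,np,nv,nz,pr,pv,qr,qt,qv,qw,rv,rw,rz,tv,tw,tz,vw,vz,wz
∂2: piv[fjw,fnv,fnz,fvz,jpr,jtw,qrw,qtv,rvz,tvw,twz,vwz] rk=12  ker:nvz
b_2=(13−12)−0=1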